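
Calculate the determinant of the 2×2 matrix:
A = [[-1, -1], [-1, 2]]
-3

For A = [[a, b], [c, d]], det(A) = a*d - b*c.
det(A) = (-1)*(2) - (-1)*(-1) = -2 - 1 = -3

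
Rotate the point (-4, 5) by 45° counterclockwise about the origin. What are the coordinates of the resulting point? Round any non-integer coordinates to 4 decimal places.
(-6.3640, 0.7071)

Rotation matrix R(θ) = [[cos θ, -sin θ], [sin θ, cos θ]]; for θ = 45°:
R = [[√2/2, -√2/2], [√2/2, √2/2]]
Result: R × [-4, 5]ᵀ = [√2/2·-4 + (-√2/2)·5, √2/2·-4 + (√2/2)·5]ᵀ = (-6.3640, 0.7071)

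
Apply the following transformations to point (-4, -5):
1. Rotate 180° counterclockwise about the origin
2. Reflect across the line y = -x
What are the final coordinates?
(-5, -4)

Step 1: Rotate 180° → (4, 5)
Step 2: Reflect across the line y = -x → (-5, -4)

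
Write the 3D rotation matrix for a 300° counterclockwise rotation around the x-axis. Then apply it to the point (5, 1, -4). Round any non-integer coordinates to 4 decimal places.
R = [[1, 0, 0], [0, 1/2, √3/2], [0, -√3/2, 1/2]]; R·(5, 1, -4) = (5.0000, -2.9641, -2.8660)

Rotation matrix for 300° around x-axis:
cos(300°) = 1/2, sin(300°) = -√3/2
R = [[1, 0, 0], [0, 1/2, √3/2], [0, -√3/2, 1/2]]
Apply to (5, 1, -4): R·[5, 1, -4]ᵀ = (5.0000, -2.9641, -2.8660)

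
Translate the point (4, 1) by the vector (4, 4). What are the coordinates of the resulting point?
(8, 5)

Translation by (4, 4):
x' = 4 + 4 = 8
y' = 1 + 4 = 5
Homogeneous matrix: [[1, 0, 4], [0, 1, 4], [0, 0, 1]]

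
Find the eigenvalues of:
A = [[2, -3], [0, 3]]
λ = 2, 3

Solve det(A - λI) = 0. For a 2×2 matrix this is λ² - (trace)λ + det = 0.
trace(A) = 2 + 3 = 5.
det(A) = (2)*(3) - (-3)*(0) = 6 - 0 = 6.
Characteristic equation: λ² - (5)λ + (6) = 0.
Discriminant: (5)² - 4*(6) = 25 - 24 = 1.
Roots: λ = (5 ± √1) / 2 = 2, 3.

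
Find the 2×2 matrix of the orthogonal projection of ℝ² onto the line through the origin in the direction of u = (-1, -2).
[[1/5, 2/5], [2/5, 4/5]]

The orthogonal projection onto the line spanned by a nonzero vector u = (a, b) has matrix P = (u uᵀ) / (uᵀ u) = (1/(a² + b²)) · [[a², ab], [ab, b²]].
Here u = (-1, -2), so a² + b² = 1 + 4 = 5.
P = (1/5) · [[1, 2], [2, 4]] = [[1/5, 2/5], [2/5, 4/5]].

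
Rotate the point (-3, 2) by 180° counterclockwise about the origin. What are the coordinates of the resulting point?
(3, -2)

Rotation matrix R(θ) = [[cos θ, -sin θ], [sin θ, cos θ]]; for θ = 180°:
R = [[-1, 0], [0, -1]]
Result: R × [-3, 2]ᵀ = [-1·-3 + (0)·2, 0·-3 + (-1)·2]ᵀ = (3, -2)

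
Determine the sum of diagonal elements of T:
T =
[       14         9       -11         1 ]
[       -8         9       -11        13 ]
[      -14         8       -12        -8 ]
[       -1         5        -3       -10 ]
tr(T) = 14 + 9 - 12 - 10 = 1

The trace of a square matrix is the sum of its diagonal entries.
Diagonal entries of T: T[0][0] = 14, T[1][1] = 9, T[2][2] = -12, T[3][3] = -10.
tr(T) = 14 + 9 - 12 - 10 = 1.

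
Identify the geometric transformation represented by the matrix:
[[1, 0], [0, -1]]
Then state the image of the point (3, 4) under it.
reflection across the x-axis; image of (3, 4) is (3, -4)

This is a symmetric orthogonal matrix with determinant -1, which characterizes a reflection in ℝ².
The matrix [[1, 0], [0, -1]] represents: reflection across the x-axis.
Applying it to (3, 4): [1·3 + 0·4, 0·3 + -1·4] = (3, -4).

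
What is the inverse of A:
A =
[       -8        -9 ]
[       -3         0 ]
det(A) = -27
A⁻¹ =
[        0      -1/3 ]
[     -1/9      8/27 ]

For a 2×2 matrix A = [[a, b], [c, d]] with det(A) ≠ 0, A⁻¹ = (1/det(A)) * [[d, -b], [-c, a]].
det(A) = (-8)*(0) - (-9)*(-3) = 0 - 27 = -27.
A⁻¹ = (1/-27) * [[0, 9], [3, -8]].
Dividing each entry by -27 and reducing:
A⁻¹ =
[        0      -1/3 ]
[     -1/9      8/27 ]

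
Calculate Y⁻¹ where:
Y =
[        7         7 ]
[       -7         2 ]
det(Y) = 63
Y⁻¹ =
[     2/63      -1/9 ]
[      1/9       1/9 ]

For a 2×2 matrix Y = [[a, b], [c, d]] with det(Y) ≠ 0, Y⁻¹ = (1/det(Y)) * [[d, -b], [-c, a]].
det(Y) = (7)*(2) - (7)*(-7) = 14 + 49 = 63.
Y⁻¹ = (1/63) * [[2, -7], [7, 7]].
Dividing each entry by 63 and reducing:
Y⁻¹ =
[     2/63      -1/9 ]
[      1/9       1/9 ]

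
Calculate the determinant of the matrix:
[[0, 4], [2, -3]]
-8

For a 2×2 matrix [[a, b], [c, d]], det = ad - bc
det = (0)(-3) - (4)(2) = 0 - 8 = -8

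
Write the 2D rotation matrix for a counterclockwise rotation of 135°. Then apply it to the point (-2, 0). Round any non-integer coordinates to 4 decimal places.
R = [[-√2/2, -√2/2], [√2/2, -√2/2]]; R·(-2, 0) = (1.4142, -1.4142)

Rotation matrix formula: R(θ) = [[cos θ, -sin θ], [sin θ, cos θ]]
For θ = 135°:
cos(135°) = -√2/2
sin(135°) = √2/2
R = [[-√2/2, -√2/2], [√2/2, -√2/2]]
Apply to (-2, 0): [-√2/2·-2 + (-√2/2)·0, √2/2·-2 + -√2/2·0] = (1.4142, -1.4142)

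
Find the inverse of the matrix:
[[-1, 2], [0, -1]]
[[-1, -2], [0, -1]]

For [[a,b],[c,d]], inverse = (1/det)·[[d,-b],[-c,a]]
det = -1·-1 - 2·0 = 1
Inverse = (1/1)·[[-1, -2], [0, -1]]
        = [[-1, -2], [0, -1]]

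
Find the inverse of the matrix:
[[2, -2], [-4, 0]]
[[0, -1/4], [-1/2, -1/4]]

For [[a,b],[c,d]], inverse = (1/det)·[[d,-b],[-c,a]]
det = 2·0 - -2·-4 = -8
Inverse = (1/-8)·[[0, 2], [4, 2]]
        = [[0, -1/4], [-1/2, -1/4]]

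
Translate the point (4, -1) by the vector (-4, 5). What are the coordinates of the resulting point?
(0, 4)

Translation by (-4, 5):
x' = 4 + -4 = 0
y' = -1 + 5 = 4
Homogeneous matrix: [[1, 0, -4], [0, 1, 5], [0, 0, 1]]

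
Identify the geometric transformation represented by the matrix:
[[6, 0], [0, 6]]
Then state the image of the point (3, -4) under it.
uniform scaling by factor 6; image of (3, -4) is (18, -24)

This is a diagonal matrix with equal entries 6, so it scales both axes by the same factor 6.
The matrix [[6, 0], [0, 6]] represents: uniform scaling by factor 6.
Applying it to (3, -4): [6·3 + 0·-4, 0·3 + 6·-4] = (18, -24).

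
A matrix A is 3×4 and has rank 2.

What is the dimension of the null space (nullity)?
2

The rank-nullity theorem for an m×n matrix states:
rank(A) + nullity(A) = n (the number of columns).
Here n = 4 and rank(A) = 2, so nullity(A) = 4 - 2 = 2.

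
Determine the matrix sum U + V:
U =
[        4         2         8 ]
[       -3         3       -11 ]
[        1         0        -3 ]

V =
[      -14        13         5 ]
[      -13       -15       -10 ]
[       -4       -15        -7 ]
U + V =
[      -10        15        13 ]
[      -16       -12       -21 ]
[       -3       -15       -10 ]

Matrix addition is elementwise: (U+V)[i][j] = U[i][j] + V[i][j].
  (U+V)[0][0] = (4) + (-14) = -10
  (U+V)[0][1] = (2) + (13) = 15
  (U+V)[0][2] = (8) + (5) = 13
  (U+V)[1][0] = (-3) + (-13) = -16
  (U+V)[1][1] = (3) + (-15) = -12
  (U+V)[1][2] = (-11) + (-10) = -21
  (U+V)[2][0] = (1) + (-4) = -3
  (U+V)[2][1] = (0) + (-15) = -15
  (U+V)[2][2] = (-3) + (-7) = -10
U + V =
[      -10        15        13 ]
[      -16       -12       -21 ]
[       -3       -15       -10 ]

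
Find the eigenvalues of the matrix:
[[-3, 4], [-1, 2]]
λ = -2 and λ = 1

Characteristic equation: det(A - λI) = 0
λ² - (trace)λ + (det) = 0
λ² - (-1)λ + (-2) = 0
λ² + 1λ - 2 = 0
Solving: λ = -2, 1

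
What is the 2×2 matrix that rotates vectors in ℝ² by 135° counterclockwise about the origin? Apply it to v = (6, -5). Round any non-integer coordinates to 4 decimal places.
R = [[-√2/2, -√2/2], [√2/2, -√2/2]]; R·v = (-0.7071, 7.7782)

A counterclockwise rotation by angle θ in ℝ² has matrix R(θ) = [[cos θ, -sin θ], [sin θ, cos θ]].
For θ = 135°: cos θ = -√2/2, sin θ = √2/2.
R(135°) = [[-√2/2, -√2/2], [√2/2, -√2/2]].
R·v = [-√2/2·6 + (-√2/2)·-5, √2/2·6 + -√2/2·-5] = (-0.7071, 7.7782).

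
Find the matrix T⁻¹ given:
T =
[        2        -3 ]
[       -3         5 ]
det(T) = 1
T⁻¹ =
[        5         3 ]
[        3         2 ]

For a 2×2 matrix T = [[a, b], [c, d]] with det(T) ≠ 0, T⁻¹ = (1/det(T)) * [[d, -b], [-c, a]].
det(T) = (2)*(5) - (-3)*(-3) = 10 - 9 = 1.
T⁻¹ = (1/1) * [[5, 3], [3, 2]].
Dividing each entry by 1 and reducing:
T⁻¹ =
[        5         3 ]
[        3         2 ]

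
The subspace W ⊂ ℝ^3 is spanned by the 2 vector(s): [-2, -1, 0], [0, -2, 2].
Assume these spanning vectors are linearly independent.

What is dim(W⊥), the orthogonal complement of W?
dim(W⊥) = 1

For any subspace W of ℝ^n, dim(W) + dim(W⊥) = n (the whole-space dimension).
Here the given 2 vectors are linearly independent, so dim(W) = 2.
Thus dim(W⊥) = n - dim(W) = 3 - 2 = 1.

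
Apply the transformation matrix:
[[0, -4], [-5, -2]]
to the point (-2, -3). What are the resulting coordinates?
(12, 16)

Matrix multiplication:
[[0, -4], [-5, -2]] × [-2, -3]ᵀ
= [0×-2 + -4×-3, -5×-2 + -2×-3]ᵀ
= [12.0000, 16.0000]ᵀ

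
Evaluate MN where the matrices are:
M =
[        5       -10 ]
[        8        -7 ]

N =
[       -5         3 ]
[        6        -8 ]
MN =
[      -85        95 ]
[      -82        80 ]

Matrix multiplication: (MN)[i][j] = sum over k of M[i][k] * N[k][j].
  (MN)[0][0] = (5)*(-5) + (-10)*(6) = -85
  (MN)[0][1] = (5)*(3) + (-10)*(-8) = 95
  (MN)[1][0] = (8)*(-5) + (-7)*(6) = -82
  (MN)[1][1] = (8)*(3) + (-7)*(-8) = 80
MN =
[      -85        95 ]
[      -82        80 ]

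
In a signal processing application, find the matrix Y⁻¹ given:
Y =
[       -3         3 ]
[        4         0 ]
det(Y) = -12
Y⁻¹ =
[        0       1/4 ]
[      1/3       1/4 ]

For a 2×2 matrix Y = [[a, b], [c, d]] with det(Y) ≠ 0, Y⁻¹ = (1/det(Y)) * [[d, -b], [-c, a]].
det(Y) = (-3)*(0) - (3)*(4) = 0 - 12 = -12.
Y⁻¹ = (1/-12) * [[0, -3], [-4, -3]].
Dividing each entry by -12 and reducing:
Y⁻¹ =
[        0       1/4 ]
[      1/3       1/4 ]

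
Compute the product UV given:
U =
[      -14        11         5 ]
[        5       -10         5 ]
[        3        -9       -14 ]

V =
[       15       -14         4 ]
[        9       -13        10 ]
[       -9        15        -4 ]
UV =
[     -156       128        34 ]
[      -60       135      -100 ]
[       90      -135       -22 ]

Matrix multiplication: (UV)[i][j] = sum over k of U[i][k] * V[k][j].
  (UV)[0][0] = (-14)*(15) + (11)*(9) + (5)*(-9) = -156
  (UV)[0][1] = (-14)*(-14) + (11)*(-13) + (5)*(15) = 128
  (UV)[0][2] = (-14)*(4) + (11)*(10) + (5)*(-4) = 34
  (UV)[1][0] = (5)*(15) + (-10)*(9) + (5)*(-9) = -60
  (UV)[1][1] = (5)*(-14) + (-10)*(-13) + (5)*(15) = 135
  (UV)[1][2] = (5)*(4) + (-10)*(10) + (5)*(-4) = -100
  (UV)[2][0] = (3)*(15) + (-9)*(9) + (-14)*(-9) = 90
  (UV)[2][1] = (3)*(-14) + (-9)*(-13) + (-14)*(15) = -135
  (UV)[2][2] = (3)*(4) + (-9)*(10) + (-14)*(-4) = -22
UV =
[     -156       128        34 ]
[      -60       135      -100 ]
[       90      -135       -22 ]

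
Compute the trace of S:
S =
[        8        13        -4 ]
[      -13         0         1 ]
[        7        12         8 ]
tr(S) = 8 + 0 + 8 = 16

The trace of a square matrix is the sum of its diagonal entries.
Diagonal entries of S: S[0][0] = 8, S[1][1] = 0, S[2][2] = 8.
tr(S) = 8 + 0 + 8 = 16.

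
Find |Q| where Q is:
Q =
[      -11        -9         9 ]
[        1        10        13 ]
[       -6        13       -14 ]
det(Q) = 4632

Expand along row 0 (cofactor expansion): det(Q) = a*(e*i - f*h) - b*(d*i - f*g) + c*(d*h - e*g), where the 3×3 is [[a, b, c], [d, e, f], [g, h, i]].
Minor M_00 = (10)*(-14) - (13)*(13) = -140 - 169 = -309.
Minor M_01 = (1)*(-14) - (13)*(-6) = -14 + 78 = 64.
Minor M_02 = (1)*(13) - (10)*(-6) = 13 + 60 = 73.
det(Q) = (-11)*(-309) - (-9)*(64) + (9)*(73) = 3399 + 576 + 657 = 4632.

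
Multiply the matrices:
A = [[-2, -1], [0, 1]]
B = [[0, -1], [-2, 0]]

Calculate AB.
[[2, 2], [-2, 0]]

Each entry (i,j) of AB = sum over k of A[i][k]*B[k][j].
(AB)[0][0] = (-2)*(0) + (-1)*(-2) = 2
(AB)[0][1] = (-2)*(-1) + (-1)*(0) = 2
(AB)[1][0] = (0)*(0) + (1)*(-2) = -2
(AB)[1][1] = (0)*(-1) + (1)*(0) = 0
AB = [[2, 2], [-2, 0]]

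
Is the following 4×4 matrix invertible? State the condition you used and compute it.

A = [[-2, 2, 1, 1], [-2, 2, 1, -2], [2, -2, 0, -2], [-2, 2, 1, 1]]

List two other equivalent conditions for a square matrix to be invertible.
No, not invertible; det(A) = 0 (two rows are equal, so the rows are linearly dependent). Equivalent conditions (failing for this A): rank(A) < 4; Ax = 0 has non-trivial solutions; 0 is an eigenvalue; the columns are linearly dependent.

To check invertibility, compute det(A).
In this matrix, row 0 and the last row are identical, so one row is a scalar multiple of another and the rows are linearly dependent.
A matrix with linearly dependent rows has det = 0 and is not invertible.
Equivalent failed conditions:
- rank(A) < 4.
- Ax = 0 has non-trivial solutions.
- 0 is an eigenvalue.
- The columns are linearly dependent.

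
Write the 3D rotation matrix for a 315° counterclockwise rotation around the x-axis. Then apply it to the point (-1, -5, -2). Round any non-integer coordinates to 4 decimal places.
R = [[1, 0, 0], [0, √2/2, √2/2], [0, -√2/2, √2/2]]; R·(-1, -5, -2) = (-1.0000, -4.9497, 2.1213)

Rotation matrix for 315° around x-axis:
cos(315°) = √2/2, sin(315°) = -√2/2
R = [[1, 0, 0], [0, √2/2, √2/2], [0, -√2/2, √2/2]]
Apply to (-1, -5, -2): R·[-1, -5, -2]ᵀ = (-1.0000, -4.9497, 2.1213)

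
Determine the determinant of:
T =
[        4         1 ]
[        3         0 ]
det(T) = -3

For a 2×2 matrix [[a, b], [c, d]], det = a*d - b*c.
det(T) = (4)*(0) - (1)*(3) = 0 - 3 = -3.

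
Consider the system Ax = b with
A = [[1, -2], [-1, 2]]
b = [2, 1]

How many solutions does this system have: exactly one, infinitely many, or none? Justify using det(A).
No solution

det(A) = (1)*(2) - (-2)*(-1) = 0, so A is singular.
The column space of A is span(column 1) = span([1, -1]).
b = [2, 1] is not a scalar multiple of column 1, so b ∉ column space and the system is inconsistent — no solution.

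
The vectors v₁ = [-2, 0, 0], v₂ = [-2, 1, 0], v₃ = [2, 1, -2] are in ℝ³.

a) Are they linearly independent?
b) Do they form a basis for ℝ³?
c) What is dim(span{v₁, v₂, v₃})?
Yes independent, yes basis, dim = 3

Stack v₁, v₂, v₃ as rows of a 3×3 matrix.
[[-2, 0, 0]; [-2, 1, 0]; [2, 1, -2]] is already lower triangular with nonzero diagonal entries (-2, 1, -2), so its determinant is the product of the diagonal entries, det = (-2)·(1)·(-2) = 4 ≠ 0, and the rows are linearly independent.
Three linearly independent vectors in ℝ³ form a basis for ℝ³, so dim(span{v₁,v₂,v₃}) = 3.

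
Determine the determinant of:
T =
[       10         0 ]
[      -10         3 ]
det(T) = 30

For a 2×2 matrix [[a, b], [c, d]], det = a*d - b*c.
det(T) = (10)*(3) - (0)*(-10) = 30 - 0 = 30.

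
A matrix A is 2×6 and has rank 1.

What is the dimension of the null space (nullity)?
5

The rank-nullity theorem for an m×n matrix states:
rank(A) + nullity(A) = n (the number of columns).
Here n = 6 and rank(A) = 1, so nullity(A) = 6 - 1 = 5.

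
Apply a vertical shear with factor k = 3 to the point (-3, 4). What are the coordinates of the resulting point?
(-3, -5)

Shear matrix for vertical shear with factor k = 3:
[[1, 0], [3, 1]]
Result: (-3, 4) → (-3, -5)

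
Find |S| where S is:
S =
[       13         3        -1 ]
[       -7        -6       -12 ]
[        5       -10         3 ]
det(S) = -2011

Expand along row 0 (cofactor expansion): det(S) = a*(e*i - f*h) - b*(d*i - f*g) + c*(d*h - e*g), where the 3×3 is [[a, b, c], [d, e, f], [g, h, i]].
Minor M_00 = (-6)*(3) - (-12)*(-10) = -18 - 120 = -138.
Minor M_01 = (-7)*(3) - (-12)*(5) = -21 + 60 = 39.
Minor M_02 = (-7)*(-10) - (-6)*(5) = 70 + 30 = 100.
det(S) = (13)*(-138) - (3)*(39) + (-1)*(100) = -1794 - 117 - 100 = -2011.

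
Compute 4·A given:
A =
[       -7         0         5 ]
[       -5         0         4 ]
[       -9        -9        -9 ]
4A =
[      -28         0        20 ]
[      -20         0        16 ]
[      -36       -36       -36 ]

Scalar multiplication is elementwise: (4A)[i][j] = 4 * A[i][j].
  (4A)[0][0] = 4 * (-7) = -28
  (4A)[0][1] = 4 * (0) = 0
  (4A)[0][2] = 4 * (5) = 20
  (4A)[1][0] = 4 * (-5) = -20
  (4A)[1][1] = 4 * (0) = 0
  (4A)[1][2] = 4 * (4) = 16
  (4A)[2][0] = 4 * (-9) = -36
  (4A)[2][1] = 4 * (-9) = -36
  (4A)[2][2] = 4 * (-9) = -36
4A =
[      -28         0        20 ]
[      -20         0        16 ]
[      -36       -36       -36 ]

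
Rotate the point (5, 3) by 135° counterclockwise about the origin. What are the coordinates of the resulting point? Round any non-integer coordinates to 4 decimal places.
(-5.6569, 1.4142)

Rotation matrix R(θ) = [[cos θ, -sin θ], [sin θ, cos θ]]; for θ = 135°:
R = [[-√2/2, -√2/2], [√2/2, -√2/2]]
Result: R × [5, 3]ᵀ = [-√2/2·5 + (-√2/2)·3, √2/2·5 + (-√2/2)·3]ᵀ = (-5.6569, 1.4142)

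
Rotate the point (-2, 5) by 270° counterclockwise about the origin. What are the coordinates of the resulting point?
(5, 2)

Rotation matrix R(θ) = [[cos θ, -sin θ], [sin θ, cos θ]]; for θ = 270°:
R = [[0, 1], [-1, 0]]
Result: R × [-2, 5]ᵀ = [0·-2 + (1)·5, -1·-2 + (0)·5]ᵀ = (5, 2)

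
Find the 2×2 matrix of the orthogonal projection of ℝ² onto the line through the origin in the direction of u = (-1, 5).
[[1/26, -5/26], [-5/26, 25/26]]

The orthogonal projection onto the line spanned by a nonzero vector u = (a, b) has matrix P = (u uᵀ) / (uᵀ u) = (1/(a² + b²)) · [[a², ab], [ab, b²]].
Here u = (-1, 5), so a² + b² = 1 + 25 = 26.
P = (1/26) · [[1, -5], [-5, 25]] = [[1/26, -5/26], [-5/26, 25/26]].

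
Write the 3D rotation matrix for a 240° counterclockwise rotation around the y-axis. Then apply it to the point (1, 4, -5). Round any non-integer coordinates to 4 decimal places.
R = [[-1/2, 0, -√3/2], [0, 1, 0], [√3/2, 0, -1/2]]; R·(1, 4, -5) = (3.8301, 4.0000, 3.3660)

Rotation matrix for 240° around y-axis:
cos(240°) = -1/2, sin(240°) = -√3/2
R = [[-1/2, 0, -√3/2], [0, 1, 0], [√3/2, 0, -1/2]]
Apply to (1, 4, -5): R·[1, 4, -5]ᵀ = (3.8301, 4.0000, 3.3660)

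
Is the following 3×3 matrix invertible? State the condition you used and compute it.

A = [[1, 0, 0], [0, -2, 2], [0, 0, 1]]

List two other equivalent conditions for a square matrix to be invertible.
Yes, invertible; det(A) = -2 ≠ 0. Equivalent conditions: rank(A) = 3; Ax = 0 has only the trivial solution; 0 is not an eigenvalue; the columns of A are linearly independent.

To check invertibility, compute det(A).
The given matrix is triangular, so det(A) equals the product of its diagonal entries = -2 ≠ 0.
Since det(A) ≠ 0, A is invertible.
Equivalent conditions for a square matrix A to be invertible:
- rank(A) = 3 (full rank).
- The homogeneous system Ax = 0 has only the trivial solution x = 0.
- 0 is not an eigenvalue of A.
- The columns (equivalently rows) of A are linearly independent.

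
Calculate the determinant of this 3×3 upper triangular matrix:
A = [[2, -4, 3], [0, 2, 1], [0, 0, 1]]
4

The determinant of a triangular matrix is the product of its diagonal entries (the off-diagonal entries above the diagonal do not affect it).
det(A) = (2) * (2) * (1) = 4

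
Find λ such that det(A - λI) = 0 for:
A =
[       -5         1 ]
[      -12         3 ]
λ = -3, 1

Solve det(A - λI) = 0. For a 2×2 matrix the characteristic equation is λ² - (trace)λ + det = 0.
trace(A) = a + d = -5 + 3 = -2.
det(A) = a*d - b*c = (-5)*(3) - (1)*(-12) = -15 + 12 = -3.
Characteristic equation: λ² - (-2)λ + (-3) = 0.
Discriminant = (-2)² - 4*(-3) = 4 + 12 = 16.
λ = (-2 ± √16) / 2 = (-2 ± 4) / 2 = -3, 1.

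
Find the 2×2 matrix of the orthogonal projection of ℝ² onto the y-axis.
[[0, 0], [0, 1]]

The orthogonal projection onto the line spanned by a nonzero vector u = (a, b) has matrix P = (u uᵀ) / (uᵀ u) = (1/(a² + b²)) · [[a², ab], [ab, b²]].
Here u = (0, 1), so a² + b² = 0 + 1 = 1.
P = (1/1) · [[0, 0], [0, 1]] = [[0, 0], [0, 1]].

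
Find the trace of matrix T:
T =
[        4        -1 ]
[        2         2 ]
tr(T) = 4 + 2 = 6

The trace of a square matrix is the sum of its diagonal entries.
Diagonal entries of T: T[0][0] = 4, T[1][1] = 2.
tr(T) = 4 + 2 = 6.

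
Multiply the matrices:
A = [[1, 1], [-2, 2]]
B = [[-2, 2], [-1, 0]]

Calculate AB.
[[-3, 2], [2, -4]]

Each entry (i,j) of AB = sum over k of A[i][k]*B[k][j].
(AB)[0][0] = (1)*(-2) + (1)*(-1) = -3
(AB)[0][1] = (1)*(2) + (1)*(0) = 2
(AB)[1][0] = (-2)*(-2) + (2)*(-1) = 2
(AB)[1][1] = (-2)*(2) + (2)*(0) = -4
AB = [[-3, 2], [2, -4]]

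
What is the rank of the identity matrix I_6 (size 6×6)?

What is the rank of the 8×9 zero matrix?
rank(I_6) = 6, rank(0) = 0

The identity I_6 has 6 columns that are the standard basis vectors e_1, …, e_6. These are linearly independent, so all 6 columns are pivots and rank(I_6) = 6.
The 8×9 zero matrix has every entry zero, so every row is the zero row and there are no pivots; rank(0) = 0.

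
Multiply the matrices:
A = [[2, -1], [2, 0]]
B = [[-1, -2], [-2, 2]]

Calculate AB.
[[0, -6], [-2, -4]]

Each entry (i,j) of AB = sum over k of A[i][k]*B[k][j].
(AB)[0][0] = (2)*(-1) + (-1)*(-2) = 0
(AB)[0][1] = (2)*(-2) + (-1)*(2) = -6
(AB)[1][0] = (2)*(-1) + (0)*(-2) = -2
(AB)[1][1] = (2)*(-2) + (0)*(2) = -4
AB = [[0, -6], [-2, -4]]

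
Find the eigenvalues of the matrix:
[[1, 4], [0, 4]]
λ = 1 and λ = 4

Characteristic equation: det(A - λI) = 0
λ² - (trace)λ + (det) = 0
λ² - (5)λ + (4) = 0
λ² - 5λ + 4 = 0
Solving: λ = 1, 4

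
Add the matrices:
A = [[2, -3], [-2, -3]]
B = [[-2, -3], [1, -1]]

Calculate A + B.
[[0, -6], [-1, -4]]

Add corresponding elements:
(2)+(-2)=0
(-3)+(-3)=-6
(-2)+(1)=-1
(-3)+(-1)=-4
A + B = [[0, -6], [-1, -4]]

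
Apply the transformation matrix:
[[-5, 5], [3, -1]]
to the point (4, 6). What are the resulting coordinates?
(10, 6)

Matrix multiplication:
[[-5, 5], [3, -1]] × [4, 6]ᵀ
= [-5×4 + 5×6, 3×4 + -1×6]ᵀ
= [10.0000, 6.0000]ᵀ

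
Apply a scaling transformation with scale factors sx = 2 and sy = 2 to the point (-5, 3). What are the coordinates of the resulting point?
(-10, 6)

Scaling matrix:
[[2, 0], [0, 2]]
Result: (-5 × 2, 3 × 2) = (-10, 6)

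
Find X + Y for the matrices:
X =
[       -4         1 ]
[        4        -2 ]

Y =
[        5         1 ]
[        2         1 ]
X + Y =
[        1         2 ]
[        6        -1 ]

Matrix addition is elementwise: (X+Y)[i][j] = X[i][j] + Y[i][j].
  (X+Y)[0][0] = (-4) + (5) = 1
  (X+Y)[0][1] = (1) + (1) = 2
  (X+Y)[1][0] = (4) + (2) = 6
  (X+Y)[1][1] = (-2) + (1) = -1
X + Y =
[        1         2 ]
[        6        -1 ]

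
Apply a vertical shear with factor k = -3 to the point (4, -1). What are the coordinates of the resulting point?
(4, -13)

Shear matrix for vertical shear with factor k = -3:
[[1, 0], [-3, 1]]
Result: (4, -1) → (4, -13)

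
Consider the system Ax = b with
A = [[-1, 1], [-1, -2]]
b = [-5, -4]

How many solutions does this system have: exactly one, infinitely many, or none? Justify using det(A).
Exactly one solution

Compute det(A) = (-1)*(-2) - (1)*(-1) = 3.
Because det(A) ≠ 0, A is invertible and Ax = b has a unique solution for every b (here x = A⁻¹ b).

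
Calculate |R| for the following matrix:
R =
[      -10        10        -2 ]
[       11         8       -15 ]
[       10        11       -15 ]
det(R) = -382

Expand along row 0 (cofactor expansion): det(R) = a*(e*i - f*h) - b*(d*i - f*g) + c*(d*h - e*g), where the 3×3 is [[a, b, c], [d, e, f], [g, h, i]].
Minor M_00 = (8)*(-15) - (-15)*(11) = -120 + 165 = 45.
Minor M_01 = (11)*(-15) - (-15)*(10) = -165 + 150 = -15.
Minor M_02 = (11)*(11) - (8)*(10) = 121 - 80 = 41.
det(R) = (-10)*(45) - (10)*(-15) + (-2)*(41) = -450 + 150 - 82 = -382.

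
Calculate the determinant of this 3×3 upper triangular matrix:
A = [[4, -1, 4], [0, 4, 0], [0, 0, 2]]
32

The determinant of a triangular matrix is the product of its diagonal entries (the off-diagonal entries above the diagonal do not affect it).
det(A) = (4) * (4) * (2) = 32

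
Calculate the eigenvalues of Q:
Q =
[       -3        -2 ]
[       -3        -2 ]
λ = -5, 0

Solve det(Q - λI) = 0. For a 2×2 matrix the characteristic equation is λ² - (trace)λ + det = 0.
trace(Q) = a + d = -3 - 2 = -5.
det(Q) = a*d - b*c = (-3)*(-2) - (-2)*(-3) = 6 - 6 = 0.
Characteristic equation: λ² - (-5)λ + (0) = 0.
Discriminant = (-5)² - 4*(0) = 25 - 0 = 25.
λ = (-5 ± √25) / 2 = (-5 ± 5) / 2 = -5, 0.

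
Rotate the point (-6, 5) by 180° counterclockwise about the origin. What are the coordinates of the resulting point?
(6, -5)

Rotation matrix R(θ) = [[cos θ, -sin θ], [sin θ, cos θ]]; for θ = 180°:
R = [[-1, 0], [0, -1]]
Result: R × [-6, 5]ᵀ = [-1·-6 + (0)·5, 0·-6 + (-1)·5]ᵀ = (6, -5)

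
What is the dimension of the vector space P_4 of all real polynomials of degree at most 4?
Dimension = 5

A polynomial of degree at most 4 can be written as a₀ + a₁x + a₂x² + … + a_4x^4, with 5 free coefficients a₀, …, a_4.
The set {1, x, x², …, x^4} is a basis: it spans P_4 (every such polynomial is a linear combination of these) and is linearly independent (a polynomial is zero iff all its coefficients are zero).
Therefore dim(P_4) = 4 + 1 = 5.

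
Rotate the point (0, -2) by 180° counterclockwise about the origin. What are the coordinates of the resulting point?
(0, 2)

Rotation matrix R(θ) = [[cos θ, -sin θ], [sin θ, cos θ]]; for θ = 180°:
R = [[-1, 0], [0, -1]]
Result: R × [0, -2]ᵀ = [-1·0 + (0)·-2, 0·0 + (-1)·-2]ᵀ = (0, 2)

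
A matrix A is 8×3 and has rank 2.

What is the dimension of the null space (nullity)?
1

The rank-nullity theorem for an m×n matrix states:
rank(A) + nullity(A) = n (the number of columns).
Here n = 3 and rank(A) = 2, so nullity(A) = 3 - 2 = 1.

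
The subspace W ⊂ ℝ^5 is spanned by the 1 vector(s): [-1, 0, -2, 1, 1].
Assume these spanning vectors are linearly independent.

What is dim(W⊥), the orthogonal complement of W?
dim(W⊥) = 4

For any subspace W of ℝ^n, dim(W) + dim(W⊥) = n (the whole-space dimension).
Here the given 1 vectors are linearly independent, so dim(W) = 1.
Thus dim(W⊥) = n - dim(W) = 5 - 1 = 4.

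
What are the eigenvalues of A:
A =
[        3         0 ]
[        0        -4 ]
λ = -4, 3

Solve det(A - λI) = 0. For a 2×2 matrix the characteristic equation is λ² - (trace)λ + det = 0.
trace(A) = a + d = 3 - 4 = -1.
det(A) = a*d - b*c = (3)*(-4) - (0)*(0) = -12 - 0 = -12.
Characteristic equation: λ² - (-1)λ + (-12) = 0.
Discriminant = (-1)² - 4*(-12) = 1 + 48 = 49.
λ = (-1 ± √49) / 2 = (-1 ± 7) / 2 = -4, 3.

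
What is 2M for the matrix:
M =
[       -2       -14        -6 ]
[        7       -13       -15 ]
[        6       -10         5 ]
2M =
[       -4       -28       -12 ]
[       14       -26       -30 ]
[       12       -20        10 ]

Scalar multiplication is elementwise: (2M)[i][j] = 2 * M[i][j].
  (2M)[0][0] = 2 * (-2) = -4
  (2M)[0][1] = 2 * (-14) = -28
  (2M)[0][2] = 2 * (-6) = -12
  (2M)[1][0] = 2 * (7) = 14
  (2M)[1][1] = 2 * (-13) = -26
  (2M)[1][2] = 2 * (-15) = -30
  (2M)[2][0] = 2 * (6) = 12
  (2M)[2][1] = 2 * (-10) = -20
  (2M)[2][2] = 2 * (5) = 10
2M =
[       -4       -28       -12 ]
[       14       -26       -30 ]
[       12       -20        10 ]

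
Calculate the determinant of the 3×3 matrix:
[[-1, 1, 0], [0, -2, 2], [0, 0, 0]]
0

Expansion along first row:
det = -1·det([[-2,2],[0,0]]) - 1·det([[0,2],[0,0]]) + 0·det([[0,-2],[0,0]])
    = -1·(-2·0 - 2·0) - 1·(0·0 - 2·0) + 0·(0·0 - -2·0)
    = -1·0 - 1·0 + 0·0
    = 0 + 0 + 0 = 0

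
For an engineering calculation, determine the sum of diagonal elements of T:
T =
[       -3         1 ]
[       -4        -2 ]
tr(T) = -3 - 2 = -5

The trace of a square matrix is the sum of its diagonal entries.
Diagonal entries of T: T[0][0] = -3, T[1][1] = -2.
tr(T) = -3 - 2 = -5.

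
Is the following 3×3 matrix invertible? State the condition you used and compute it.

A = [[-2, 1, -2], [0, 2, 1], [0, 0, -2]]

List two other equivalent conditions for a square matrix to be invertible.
Yes, invertible; det(A) = 8 ≠ 0. Equivalent conditions: rank(A) = 3; Ax = 0 has only the trivial solution; 0 is not an eigenvalue; the columns of A are linearly independent.

To check invertibility, compute det(A).
The given matrix is triangular, so det(A) equals the product of its diagonal entries = 8 ≠ 0.
Since det(A) ≠ 0, A is invertible.
Equivalent conditions for a square matrix A to be invertible:
- rank(A) = 3 (full rank).
- The homogeneous system Ax = 0 has only the trivial solution x = 0.
- 0 is not an eigenvalue of A.
- The columns (equivalently rows) of A are linearly independent.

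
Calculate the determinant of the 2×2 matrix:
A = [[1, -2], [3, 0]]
6

For A = [[a, b], [c, d]], det(A) = a*d - b*c.
det(A) = (1)*(0) - (-2)*(3) = 0 - -6 = 6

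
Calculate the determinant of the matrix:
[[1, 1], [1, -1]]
-2

For a 2×2 matrix [[a, b], [c, d]], det = ad - bc
det = (1)(-1) - (1)(1) = -1 - 1 = -2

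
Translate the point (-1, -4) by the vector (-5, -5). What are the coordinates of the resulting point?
(-6, -9)

Translation by (-5, -5):
x' = -1 + -5 = -6
y' = -4 + -5 = -9
Homogeneous matrix: [[1, 0, -5], [0, 1, -5], [0, 0, 1]]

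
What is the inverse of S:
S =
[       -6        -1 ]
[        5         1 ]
det(S) = -1
S⁻¹ =
[       -1        -1 ]
[        5         6 ]

For a 2×2 matrix S = [[a, b], [c, d]] with det(S) ≠ 0, S⁻¹ = (1/det(S)) * [[d, -b], [-c, a]].
det(S) = (-6)*(1) - (-1)*(5) = -6 + 5 = -1.
S⁻¹ = (1/-1) * [[1, 1], [-5, -6]].
Dividing each entry by -1 and reducing:
S⁻¹ =
[       -1        -1 ]
[        5         6 ]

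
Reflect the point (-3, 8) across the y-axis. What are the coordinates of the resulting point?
(3, 8)

Reflection across y-axis: (-3, 8) → (3, 8)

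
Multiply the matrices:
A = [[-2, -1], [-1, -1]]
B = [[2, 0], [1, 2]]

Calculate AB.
[[-5, -2], [-3, -2]]

Each entry (i,j) of AB = sum over k of A[i][k]*B[k][j].
(AB)[0][0] = (-2)*(2) + (-1)*(1) = -5
(AB)[0][1] = (-2)*(0) + (-1)*(2) = -2
(AB)[1][0] = (-1)*(2) + (-1)*(1) = -3
(AB)[1][1] = (-1)*(0) + (-1)*(2) = -2
AB = [[-5, -2], [-3, -2]]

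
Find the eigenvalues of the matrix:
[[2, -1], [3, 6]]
λ = 3 and λ = 5

Characteristic equation: det(A - λI) = 0
λ² - (trace)λ + (det) = 0
λ² - (8)λ + (15) = 0
λ² - 8λ + 15 = 0
Solving: λ = 3, 5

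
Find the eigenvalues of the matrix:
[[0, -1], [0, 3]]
λ = 0 and λ = 3

Characteristic equation: det(A - λI) = 0
λ² - (trace)λ + (det) = 0
λ² - (3)λ + (0) = 0
λ² - 3λ + 0 = 0
Solving: λ = 0, 3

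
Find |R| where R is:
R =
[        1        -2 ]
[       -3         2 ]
det(R) = -4

For a 2×2 matrix [[a, b], [c, d]], det = a*d - b*c.
det(R) = (1)*(2) - (-2)*(-3) = 2 - 6 = -4.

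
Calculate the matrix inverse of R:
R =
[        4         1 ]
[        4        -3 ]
det(R) = -16
R⁻¹ =
[     3/16      1/16 ]
[      1/4      -1/4 ]

For a 2×2 matrix R = [[a, b], [c, d]] with det(R) ≠ 0, R⁻¹ = (1/det(R)) * [[d, -b], [-c, a]].
det(R) = (4)*(-3) - (1)*(4) = -12 - 4 = -16.
R⁻¹ = (1/-16) * [[-3, -1], [-4, 4]].
Dividing each entry by -16 and reducing:
R⁻¹ =
[     3/16      1/16 ]
[      1/4      -1/4 ]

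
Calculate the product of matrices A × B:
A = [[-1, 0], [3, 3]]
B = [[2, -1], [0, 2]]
[[-2, 1], [6, 3]]

Matrix multiplication:
C[0][0] = -1×2 + 0×0 = -2
C[0][1] = -1×-1 + 0×2 = 1
C[1][0] = 3×2 + 3×0 = 6
C[1][1] = 3×-1 + 3×2 = 3
Result: [[-2, 1], [6, 3]]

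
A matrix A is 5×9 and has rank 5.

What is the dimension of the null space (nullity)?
4

The rank-nullity theorem for an m×n matrix states:
rank(A) + nullity(A) = n (the number of columns).
Here n = 9 and rank(A) = 5, so nullity(A) = 9 - 5 = 4.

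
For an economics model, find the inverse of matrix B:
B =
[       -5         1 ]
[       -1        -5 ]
det(B) = 26
B⁻¹ =
[    -5/26     -1/26 ]
[     1/26     -5/26 ]

For a 2×2 matrix B = [[a, b], [c, d]] with det(B) ≠ 0, B⁻¹ = (1/det(B)) * [[d, -b], [-c, a]].
det(B) = (-5)*(-5) - (1)*(-1) = 25 + 1 = 26.
B⁻¹ = (1/26) * [[-5, -1], [1, -5]].
Dividing each entry by 26 and reducing:
B⁻¹ =
[    -5/26     -1/26 ]
[     1/26     -5/26 ]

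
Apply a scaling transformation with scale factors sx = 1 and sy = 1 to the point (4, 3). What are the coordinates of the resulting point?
(4, 3)

Scaling matrix:
[[1, 0], [0, 1]]
Result: (4 × 1, 3 × 1) = (4, 3)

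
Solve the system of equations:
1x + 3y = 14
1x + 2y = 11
x = 5, y = 3

Use elimination (row reduction):
Equation 1: 1x + 3y = 14.
Equation 2: 1x + 2y = 11.
Multiply Eq1 by 1 and Eq2 by 1: 1x + 3y = 14;  1x + 2y = 11.
Subtract: (-1)y = -3, so y = 3.
Back-substitute into Eq1: 1x + 3*(3) = 14, so x = 5.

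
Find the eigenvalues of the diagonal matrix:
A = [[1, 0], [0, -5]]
λ₁ = 1, λ₂ = -5

The characteristic polynomial of A is det(A - λI) = (1 - λ)(-5 - λ) = 0.
The roots are λ = 1 and λ = -5, so the eigenvalues are the diagonal entries.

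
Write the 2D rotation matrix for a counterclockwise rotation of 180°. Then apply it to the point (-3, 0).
R = [[-1, 0], [0, -1]]; R·(-3, 0) = (3, 0)

Rotation matrix formula: R(θ) = [[cos θ, -sin θ], [sin θ, cos θ]]
For θ = 180°:
cos(180°) = -1
sin(180°) = 0
R = [[-1, 0], [0, -1]]
Apply to (-3, 0): [-1·-3 + (0)·0, 0·-3 + -1·0] = (3, 0)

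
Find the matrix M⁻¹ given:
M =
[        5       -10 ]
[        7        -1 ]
det(M) = 65
M⁻¹ =
[    -1/65      2/13 ]
[    -7/65      1/13 ]

For a 2×2 matrix M = [[a, b], [c, d]] with det(M) ≠ 0, M⁻¹ = (1/det(M)) * [[d, -b], [-c, a]].
det(M) = (5)*(-1) - (-10)*(7) = -5 + 70 = 65.
M⁻¹ = (1/65) * [[-1, 10], [-7, 5]].
Dividing each entry by 65 and reducing:
M⁻¹ =
[    -1/65      2/13 ]
[    -7/65      1/13 ]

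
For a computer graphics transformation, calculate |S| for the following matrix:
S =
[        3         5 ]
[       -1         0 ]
det(S) = 5

For a 2×2 matrix [[a, b], [c, d]], det = a*d - b*c.
det(S) = (3)*(0) - (5)*(-1) = 0 + 5 = 5.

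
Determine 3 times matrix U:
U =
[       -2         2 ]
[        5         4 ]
3U =
[       -6         6 ]
[       15        12 ]

Scalar multiplication is elementwise: (3U)[i][j] = 3 * U[i][j].
  (3U)[0][0] = 3 * (-2) = -6
  (3U)[0][1] = 3 * (2) = 6
  (3U)[1][0] = 3 * (5) = 15
  (3U)[1][1] = 3 * (4) = 12
3U =
[       -6         6 ]
[       15        12 ]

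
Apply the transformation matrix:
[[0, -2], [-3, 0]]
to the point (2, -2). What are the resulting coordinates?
(4, -6)

Matrix multiplication:
[[0, -2], [-3, 0]] × [2, -2]ᵀ
= [0×2 + -2×-2, -3×2 + 0×-2]ᵀ
= [4.0000, -6.0000]ᵀ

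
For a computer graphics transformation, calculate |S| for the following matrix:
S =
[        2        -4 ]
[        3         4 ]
det(S) = 20

For a 2×2 matrix [[a, b], [c, d]], det = a*d - b*c.
det(S) = (2)*(4) - (-4)*(3) = 8 + 12 = 20.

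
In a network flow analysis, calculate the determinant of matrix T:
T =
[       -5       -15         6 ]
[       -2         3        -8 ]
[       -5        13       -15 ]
det(T) = -511

Expand along row 0 (cofactor expansion): det(T) = a*(e*i - f*h) - b*(d*i - f*g) + c*(d*h - e*g), where the 3×3 is [[a, b, c], [d, e, f], [g, h, i]].
Minor M_00 = (3)*(-15) - (-8)*(13) = -45 + 104 = 59.
Minor M_01 = (-2)*(-15) - (-8)*(-5) = 30 - 40 = -10.
Minor M_02 = (-2)*(13) - (3)*(-5) = -26 + 15 = -11.
det(T) = (-5)*(59) - (-15)*(-10) + (6)*(-11) = -295 - 150 - 66 = -511.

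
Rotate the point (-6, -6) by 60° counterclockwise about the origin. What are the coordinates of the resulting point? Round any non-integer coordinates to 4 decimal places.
(2.1962, -8.1962)

Rotation matrix R(θ) = [[cos θ, -sin θ], [sin θ, cos θ]]; for θ = 60°:
R = [[1/2, -√3/2], [√3/2, 1/2]]
Result: R × [-6, -6]ᵀ = [1/2·-6 + (-√3/2)·-6, √3/2·-6 + (1/2)·-6]ᵀ = (2.1962, -8.1962)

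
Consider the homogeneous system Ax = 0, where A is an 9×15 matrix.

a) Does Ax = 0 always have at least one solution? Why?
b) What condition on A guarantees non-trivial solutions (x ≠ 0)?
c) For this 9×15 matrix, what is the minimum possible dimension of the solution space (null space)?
a) Yes, x = 0 is always a solution. b) When A has linearly dependent columns (rank < n). c) Minimum nullity = 6.

a) x = 0 satisfies A·0 = 0, so the zero vector is always a solution.
b) Non-trivial solutions exist iff the columns of A are linearly dependent, equivalently rank(A) < n (the number of columns).
c) By rank-nullity, rank(A) + nullity(A) = n = 15. Since A has only 9 rows, rank(A) ≤ 9, so nullity(A) ≥ 15 - 9 = 6.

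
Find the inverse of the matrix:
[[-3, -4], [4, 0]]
[[0, 1/4], [-1/4, -3/16]]

For [[a,b],[c,d]], inverse = (1/det)·[[d,-b],[-c,a]]
det = -3·0 - -4·4 = 16
Inverse = (1/16)·[[0, 4], [-4, -3]]
        = [[0, 1/4], [-1/4, -3/16]]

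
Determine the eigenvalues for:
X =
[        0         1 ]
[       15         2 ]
λ = -3, 5

Solve det(X - λI) = 0. For a 2×2 matrix the characteristic equation is λ² - (trace)λ + det = 0.
trace(X) = a + d = 0 + 2 = 2.
det(X) = a*d - b*c = (0)*(2) - (1)*(15) = 0 - 15 = -15.
Characteristic equation: λ² - (2)λ + (-15) = 0.
Discriminant = (2)² - 4*(-15) = 4 + 60 = 64.
λ = (2 ± √64) / 2 = (2 ± 8) / 2 = -3, 5.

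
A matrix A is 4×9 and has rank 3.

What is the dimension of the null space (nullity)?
6

The rank-nullity theorem for an m×n matrix states:
rank(A) + nullity(A) = n (the number of columns).
Here n = 9 and rank(A) = 3, so nullity(A) = 9 - 3 = 6.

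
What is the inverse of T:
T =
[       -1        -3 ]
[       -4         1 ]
det(T) = -13
T⁻¹ =
[    -1/13     -3/13 ]
[    -4/13      1/13 ]

For a 2×2 matrix T = [[a, b], [c, d]] with det(T) ≠ 0, T⁻¹ = (1/det(T)) * [[d, -b], [-c, a]].
det(T) = (-1)*(1) - (-3)*(-4) = -1 - 12 = -13.
T⁻¹ = (1/-13) * [[1, 3], [4, -1]].
Dividing each entry by -13 and reducing:
T⁻¹ =
[    -1/13     -3/13 ]
[    -4/13      1/13 ]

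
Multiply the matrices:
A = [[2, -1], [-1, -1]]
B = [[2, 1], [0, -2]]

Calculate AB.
[[4, 4], [-2, 1]]

Each entry (i,j) of AB = sum over k of A[i][k]*B[k][j].
(AB)[0][0] = (2)*(2) + (-1)*(0) = 4
(AB)[0][1] = (2)*(1) + (-1)*(-2) = 4
(AB)[1][0] = (-1)*(2) + (-1)*(0) = -2
(AB)[1][1] = (-1)*(1) + (-1)*(-2) = 1
AB = [[4, 4], [-2, 1]]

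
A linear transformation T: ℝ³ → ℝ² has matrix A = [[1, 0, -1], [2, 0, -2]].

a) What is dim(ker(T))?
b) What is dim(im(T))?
dim(ker) = 2, dim(im) = 1

Observe that row 2 = 2 × row 1 (so the rows are linearly dependent).
Thus rank(A) = 1 (only one linearly independent row).
dim(im(T)) = rank(A) = 1.
By the rank-nullity theorem applied to T: ℝ³ → ℝ², rank(A) + nullity(A) = 3 (the domain dimension), so dim(ker(T)) = 3 - 1 = 2.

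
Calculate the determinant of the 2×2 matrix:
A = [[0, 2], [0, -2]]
0

For A = [[a, b], [c, d]], det(A) = a*d - b*c.
det(A) = (0)*(-2) - (2)*(0) = 0 - 0 = 0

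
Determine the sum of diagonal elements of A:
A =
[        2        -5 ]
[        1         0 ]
tr(A) = 2 + 0 = 2

The trace of a square matrix is the sum of its diagonal entries.
Diagonal entries of A: A[0][0] = 2, A[1][1] = 0.
tr(A) = 2 + 0 = 2.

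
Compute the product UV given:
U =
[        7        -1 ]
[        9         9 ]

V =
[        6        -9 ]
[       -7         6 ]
UV =
[       49       -69 ]
[       -9       -27 ]

Matrix multiplication: (UV)[i][j] = sum over k of U[i][k] * V[k][j].
  (UV)[0][0] = (7)*(6) + (-1)*(-7) = 49
  (UV)[0][1] = (7)*(-9) + (-1)*(6) = -69
  (UV)[1][0] = (9)*(6) + (9)*(-7) = -9
  (UV)[1][1] = (9)*(-9) + (9)*(6) = -27
UV =
[       49       -69 ]
[       -9       -27 ]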